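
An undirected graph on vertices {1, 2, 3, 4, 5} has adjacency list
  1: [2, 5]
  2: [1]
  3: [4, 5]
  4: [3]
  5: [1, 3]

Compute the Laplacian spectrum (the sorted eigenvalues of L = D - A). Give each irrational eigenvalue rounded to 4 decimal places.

[0, 0.3820, 1.3820, 2.6180, 3.6180]

With the vertex order [1, 2, 3, 4, 5], the degrees are [2, 1, 2, 1, 2], giving D = diag(2, 1, 2, 1, 2) and L = D - A. L is symmetric positive semidefinite, so every eigenvalue is real and nonnegative. There is one zero in the spectrum, matching the 1 component.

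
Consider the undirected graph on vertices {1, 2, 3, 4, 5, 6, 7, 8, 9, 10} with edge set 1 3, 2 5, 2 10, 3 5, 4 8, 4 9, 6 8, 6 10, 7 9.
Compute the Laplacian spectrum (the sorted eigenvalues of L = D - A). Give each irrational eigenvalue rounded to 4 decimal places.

[0, 0.0979, 0.3820, 0.8244, 1.3820, 2, 2.6180, 3.1756, 3.6180, 3.9021]

Each diagonal entry of L is the vertex degree and each off-diagonal entry is -1 where an edge is present, 0 otherwise; in the order [1, 2, 3, 4, 5, 6, 7, 8, 9, 10] the diagonal is [1, 2, 2, 2, 2, 2, 1, 2, 2, 2]. Since every row of L sums to 0, the all-ones vector is in the kernel and 0 is an eigenvalue.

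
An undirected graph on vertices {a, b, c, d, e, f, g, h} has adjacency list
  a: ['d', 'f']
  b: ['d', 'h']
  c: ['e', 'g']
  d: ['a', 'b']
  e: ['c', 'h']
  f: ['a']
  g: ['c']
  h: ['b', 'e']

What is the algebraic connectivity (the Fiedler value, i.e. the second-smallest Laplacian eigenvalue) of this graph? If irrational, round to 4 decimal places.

0.1522

Each diagonal entry of L is the vertex degree and each off-diagonal entry is -1 where an edge is present, 0 otherwise; in the order [a, b, c, d, e, f, g, h] the diagonal is [2, 2, 2, 2, 2, 1, 1, 2]. The smallest Laplacian eigenvalue is always 0. The next one, lambda_2 = 0.1522, measures how hard the graph is to disconnect: larger values mean better connectivity.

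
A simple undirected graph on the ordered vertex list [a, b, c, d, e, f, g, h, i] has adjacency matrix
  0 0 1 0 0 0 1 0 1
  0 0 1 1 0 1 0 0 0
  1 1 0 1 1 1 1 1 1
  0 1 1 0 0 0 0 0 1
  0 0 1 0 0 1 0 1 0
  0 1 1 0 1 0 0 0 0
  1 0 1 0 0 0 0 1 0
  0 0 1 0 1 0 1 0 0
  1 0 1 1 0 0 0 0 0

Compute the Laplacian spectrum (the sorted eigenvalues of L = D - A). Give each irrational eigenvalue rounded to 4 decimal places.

Reading degrees in the order [a, b, c, d, e, f, g, h, i] gives [3, 3, 8, 3, 3, 3, 3, 3, 3]; set D = diag(3, 3, 8, 3, 3, 3, 3, 3, 3) and form L = D - A. The multiplicity of 0 as a Laplacian eigenvalue equals the number of connected components. The eigenvalues sum to 32, which equals trace(L) = 2|E|.

[0, 1.5858, 1.5858, 3, 3, 4.4142, 4.4142, 5, 9]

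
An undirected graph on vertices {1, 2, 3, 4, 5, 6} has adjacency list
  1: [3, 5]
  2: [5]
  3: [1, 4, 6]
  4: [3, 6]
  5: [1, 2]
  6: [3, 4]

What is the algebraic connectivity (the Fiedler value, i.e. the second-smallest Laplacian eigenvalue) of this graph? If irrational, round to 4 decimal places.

With the vertex order [1, 2, 3, 4, 5, 6], the degrees are [2, 1, 3, 2, 2, 2], giving D = diag(2, 1, 3, 2, 2, 2) and L = D - A. Computing the eigenvalues of L and sorting gives [0, 0.3249, 1.4608, 3, 3, 4.2143]. The Fiedler value lambda_2 = 0.3249 is strictly positive, so the graph is connected. By the matrix-tree theorem the graph has (1/6) * product of the nonzero eigenvalues = 3 spanning trees. The eigenvalues sum to 12, which equals trace(L) = 2|E|.

0.3249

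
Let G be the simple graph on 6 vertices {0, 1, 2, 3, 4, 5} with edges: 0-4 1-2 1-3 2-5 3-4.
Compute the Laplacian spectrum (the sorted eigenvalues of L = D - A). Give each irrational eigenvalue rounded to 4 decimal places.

Reading degrees in the order [0, 1, 2, 3, 4, 5] gives [1, 2, 2, 2, 2, 1]; set D = diag(1, 2, 2, 2, 2, 1) and form L = D - A. L is symmetric positive semidefinite, so every eigenvalue is real and nonnegative. There is one zero in the spectrum, matching the 1 component.

[0, 0.2679, 1, 2, 3, 3.7321]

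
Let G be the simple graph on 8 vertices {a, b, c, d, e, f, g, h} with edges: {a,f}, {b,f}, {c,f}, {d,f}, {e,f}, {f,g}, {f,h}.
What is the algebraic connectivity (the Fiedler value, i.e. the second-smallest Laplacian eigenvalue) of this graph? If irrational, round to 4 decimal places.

Each diagonal entry of L is the vertex degree and each off-diagonal entry is -1 where an edge is present, 0 otherwise; in the order [a, b, c, d, e, f, g, h] the diagonal is [1, 1, 1, 1, 1, 7, 1, 1]. The sorted Laplacian eigenvalues are [0, 1, 1, 1, 1, 1, 1, 8]; the algebraic connectivity is the second entry, 1. The largest eigenvalue, 8, is at most the vertex count 8. By the matrix-tree theorem the graph has (1/8) * product of the nonzero eigenvalues = 1 spanning tree.

1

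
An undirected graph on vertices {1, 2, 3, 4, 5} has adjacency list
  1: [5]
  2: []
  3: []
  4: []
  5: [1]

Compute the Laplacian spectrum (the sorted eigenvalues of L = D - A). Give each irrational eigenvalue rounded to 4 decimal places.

[0, 0, 0, 0, 2]

With the vertex order [1, 2, 3, 4, 5], the degrees are [1, 0, 0, 0, 1], giving D = diag(1, 0, 0, 0, 1) and L = D - A. Diagonalising L (or applying a numerical eigensolver to the 5x5 matrix) gives the spectrum above. The 4 zero eigenvalues correspond to the 4 connected components. There are 4 zeros in the spectrum, matching the 4 components. The largest eigenvalue, 2, is at most the vertex count 5.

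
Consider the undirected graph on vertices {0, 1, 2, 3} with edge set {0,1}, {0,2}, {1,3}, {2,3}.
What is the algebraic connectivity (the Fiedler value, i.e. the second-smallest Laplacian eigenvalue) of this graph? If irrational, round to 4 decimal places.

Each diagonal entry of L is the vertex degree and each off-diagonal entry is -1 where an edge is present, 0 otherwise; in the order [0, 1, 2, 3] the diagonal is [2, 2, 2, 2]. The sorted Laplacian eigenvalues are [0, 2, 2, 4]; the algebraic connectivity is the second entry, 2. The largest eigenvalue, 4, is at most the vertex count 4. There is one zero in the spectrum, matching the 1 component.

2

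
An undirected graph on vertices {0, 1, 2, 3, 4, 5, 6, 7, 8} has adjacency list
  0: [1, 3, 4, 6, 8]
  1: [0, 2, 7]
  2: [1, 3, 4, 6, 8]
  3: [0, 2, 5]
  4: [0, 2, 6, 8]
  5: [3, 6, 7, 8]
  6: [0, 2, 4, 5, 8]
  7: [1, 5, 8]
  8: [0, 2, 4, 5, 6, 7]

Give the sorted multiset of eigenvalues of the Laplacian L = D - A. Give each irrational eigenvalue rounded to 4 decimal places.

Each diagonal entry of L is the vertex degree and each off-diagonal entry is -1 where an edge is present, 0 otherwise; in the order [0, 1, 2, 3, 4, 5, 6, 7, 8] the diagonal is [5, 3, 5, 3, 4, 4, 5, 3, 6]. The multiplicity of 0 as a Laplacian eigenvalue equals the number of connected components. The largest eigenvalue, 7.7793, is at most the vertex count 9.

[0, 2.2475, 2.7247, 3, 4.7515, 5, 5.8342, 6.6627, 7.7793]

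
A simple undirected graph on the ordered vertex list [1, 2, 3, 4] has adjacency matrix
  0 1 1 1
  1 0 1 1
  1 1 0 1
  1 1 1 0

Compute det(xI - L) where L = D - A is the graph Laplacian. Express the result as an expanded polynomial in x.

x^4 - 12x^3 + 48x^2 - 64x

Reading degrees in the order [1, 2, 3, 4] gives [3, 3, 3, 3]; set D = diag(3, 3, 3, 3) and form L = D - A. L has integer entries, so p(x) = det(xI - L) has integer coefficients. Expanding the determinant yields x^4 - 12x^3 + 48x^2 - 64x. The constant term is 0 because L is singular (the all-ones vector lies in its kernel). By the matrix-tree theorem the graph has (1/4) * product of the nonzero eigenvalues = 16 spanning trees.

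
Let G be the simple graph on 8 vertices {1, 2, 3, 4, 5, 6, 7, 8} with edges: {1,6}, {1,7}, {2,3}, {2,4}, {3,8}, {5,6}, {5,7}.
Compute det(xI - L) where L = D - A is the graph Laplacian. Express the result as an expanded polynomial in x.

x^8 - 14x^7 + 78x^6 - 220x^5 + 328x^4 - 240x^3 + 64x^2

Reading degrees in the order [1, 2, 3, 4, 5, 6, 7, 8] gives [2, 2, 2, 1, 2, 2, 2, 1]; set D = diag(2, 2, 2, 1, 2, 2, 2, 1) and form L = D - A. Computing det(xI - L) by cofactor expansion (or equivalently via sum-over-permutations) gives x^8 - 14x^7 + 78x^6 - 220x^5 + 328x^4 - 240x^3 + 64x^2. The constant term is 0 because L is singular (the all-ones vector lies in its kernel). There are 2 zeros in the spectrum, matching the 2 components.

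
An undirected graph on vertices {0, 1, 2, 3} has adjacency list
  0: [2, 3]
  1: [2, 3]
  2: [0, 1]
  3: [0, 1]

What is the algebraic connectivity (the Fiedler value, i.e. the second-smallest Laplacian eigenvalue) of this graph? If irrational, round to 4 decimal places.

Each diagonal entry of L is the vertex degree and each off-diagonal entry is -1 where an edge is present, 0 otherwise; in the order [0, 1, 2, 3] the diagonal is [2, 2, 2, 2]. The sorted Laplacian eigenvalues are [0, 2, 2, 4]; the algebraic connectivity is the second entry, 2. The eigenvalues sum to 8, which equals trace(L) = 2|E|.

2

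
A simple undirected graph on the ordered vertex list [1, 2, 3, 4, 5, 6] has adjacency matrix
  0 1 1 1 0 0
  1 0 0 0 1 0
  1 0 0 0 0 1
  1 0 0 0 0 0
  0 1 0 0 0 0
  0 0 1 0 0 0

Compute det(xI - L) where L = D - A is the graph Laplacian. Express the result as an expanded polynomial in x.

x^6 - 10x^5 + 35x^4 - 52x^3 + 31x^2 - 6x

Each diagonal entry of L is the vertex degree and each off-diagonal entry is -1 where an edge is present, 0 otherwise; in the order [1, 2, 3, 4, 5, 6] the diagonal is [3, 2, 2, 1, 1, 1]. Computing det(xI - L) by cofactor expansion (or equivalently via sum-over-permutations) gives x^6 - 10x^5 + 35x^4 - 52x^3 + 31x^2 - 6x. The coefficient of x^5 equals -trace(L) = -10, matching the sum of degrees.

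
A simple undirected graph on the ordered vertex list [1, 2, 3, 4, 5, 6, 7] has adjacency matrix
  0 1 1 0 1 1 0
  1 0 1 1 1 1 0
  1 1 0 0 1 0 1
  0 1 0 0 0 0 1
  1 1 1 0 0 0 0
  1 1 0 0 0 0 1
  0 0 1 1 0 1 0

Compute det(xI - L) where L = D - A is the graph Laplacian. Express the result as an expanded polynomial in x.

Each diagonal entry of L is the vertex degree and each off-diagonal entry is -1 where an edge is present, 0 otherwise; in the order [1, 2, 3, 4, 5, 6, 7] the diagonal is [4, 5, 4, 2, 3, 3, 3]. L has integer entries, so p(x) = det(xI - L) has integer coefficients. Expanding the determinant yields x^7 - 24x^6 + 232x^5 - 1152x^4 + 3086x^3 - 4208x^2 + 2268x. Since p(0) = det(-L) = 0, x divides p(x). By the matrix-tree theorem the graph has (1/7) * product of the nonzero eigenvalues = 324 spanning trees. There is one zero in the spectrum, matching the 1 component.

x^7 - 24x^6 + 232x^5 - 1152x^4 + 3086x^3 - 4208x^2 + 2268x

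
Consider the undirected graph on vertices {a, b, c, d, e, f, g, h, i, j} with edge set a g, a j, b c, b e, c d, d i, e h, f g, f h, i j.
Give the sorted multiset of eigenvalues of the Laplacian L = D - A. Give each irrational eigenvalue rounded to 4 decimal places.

[0, 0.3820, 0.3820, 1.3820, 1.3820, 2.6180, 2.6180, 3.6180, 3.6180, 4]

Each diagonal entry of L is the vertex degree and each off-diagonal entry is -1 where an edge is present, 0 otherwise; in the order [a, b, c, d, e, f, g, h, i, j] the diagonal is [2, 2, 2, 2, 2, 2, 2, 2, 2, 2]. Diagonalising L (or applying a numerical eigensolver to the 10x10 matrix) gives the spectrum above. The single zero eigenvalue shows the graph is connected. By the matrix-tree theorem the graph has (1/10) * product of the nonzero eigenvalues = 10 spanning trees.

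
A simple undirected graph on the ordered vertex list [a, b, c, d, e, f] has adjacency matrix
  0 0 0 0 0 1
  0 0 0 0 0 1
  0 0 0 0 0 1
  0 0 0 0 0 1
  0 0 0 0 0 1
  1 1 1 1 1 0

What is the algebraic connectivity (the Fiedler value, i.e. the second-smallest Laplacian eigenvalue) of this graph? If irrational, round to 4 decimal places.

Each diagonal entry of L is the vertex degree and each off-diagonal entry is -1 where an edge is present, 0 otherwise; in the order [a, b, c, d, e, f] the diagonal is [1, 1, 1, 1, 1, 5]. The sorted Laplacian eigenvalues are [0, 1, 1, 1, 1, 6]; the algebraic connectivity is the second entry, 1. The eigenvalues sum to 10, which equals trace(L) = 2|E|. By the matrix-tree theorem the graph has (1/6) * product of the nonzero eigenvalues = 1 spanning tree.

1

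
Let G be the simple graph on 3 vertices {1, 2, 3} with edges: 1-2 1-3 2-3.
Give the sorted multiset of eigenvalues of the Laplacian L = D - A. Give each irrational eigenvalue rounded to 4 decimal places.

Each diagonal entry of L is the vertex degree and each off-diagonal entry is -1 where an edge is present, 0 otherwise; in the order [1, 2, 3] the diagonal is [2, 2, 2]. L is symmetric positive semidefinite, so every eigenvalue is real and nonnegative. The eigenvalues sum to 6, which equals trace(L) = 2|E|.

[0, 3, 3]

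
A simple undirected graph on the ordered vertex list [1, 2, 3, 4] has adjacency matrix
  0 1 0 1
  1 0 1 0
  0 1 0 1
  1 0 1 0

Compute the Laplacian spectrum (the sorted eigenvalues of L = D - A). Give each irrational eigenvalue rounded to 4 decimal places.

Reading degrees in the order [1, 2, 3, 4] gives [2, 2, 2, 2]; set D = diag(2, 2, 2, 2) and form L = D - A. The multiplicity of 0 as a Laplacian eigenvalue equals the number of connected components. The single zero eigenvalue shows the graph is connected. There is one zero in the spectrum, matching the 1 component.

[0, 2, 2, 4]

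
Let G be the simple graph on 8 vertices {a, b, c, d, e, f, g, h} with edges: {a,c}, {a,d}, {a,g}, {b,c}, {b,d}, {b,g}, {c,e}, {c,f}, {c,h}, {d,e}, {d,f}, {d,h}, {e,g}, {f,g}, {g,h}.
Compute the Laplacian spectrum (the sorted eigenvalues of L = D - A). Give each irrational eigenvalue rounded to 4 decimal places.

[0, 3, 3, 3, 3, 5, 5, 8]

Reading degrees in the order [a, b, c, d, e, f, g, h] gives [3, 3, 5, 5, 3, 3, 5, 3]; set D = diag(3, 3, 5, 5, 3, 3, 5, 3) and form L = D - A. Since every row of L sums to 0, the all-ones vector is in the kernel and 0 is an eigenvalue. The single zero eigenvalue shows the graph is connected. The eigenvalues sum to 30, which equals trace(L) = 2|E|. By the matrix-tree theorem the graph has (1/8) * product of the nonzero eigenvalues = 2025 spanning trees.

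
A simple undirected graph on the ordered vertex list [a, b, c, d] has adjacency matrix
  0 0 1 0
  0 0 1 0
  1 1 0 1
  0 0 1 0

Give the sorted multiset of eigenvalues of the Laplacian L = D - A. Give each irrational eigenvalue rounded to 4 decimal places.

Each diagonal entry of L is the vertex degree and each off-diagonal entry is -1 where an edge is present, 0 otherwise; in the order [a, b, c, d] the diagonal is [1, 1, 3, 1]. Since every row of L sums to 0, the all-ones vector is in the kernel and 0 is an eigenvalue. The single zero eigenvalue shows the graph is connected. The largest eigenvalue, 4, is at most the vertex count 4. There is one zero in the spectrum, matching the 1 component.

[0, 1, 1, 4]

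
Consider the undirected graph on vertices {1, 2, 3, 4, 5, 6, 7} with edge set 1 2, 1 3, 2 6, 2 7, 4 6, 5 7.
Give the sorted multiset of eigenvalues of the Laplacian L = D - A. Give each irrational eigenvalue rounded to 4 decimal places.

[0, 0.3820, 0.3820, 1.5858, 2.6180, 2.6180, 4.4142]

Reading degrees in the order [1, 2, 3, 4, 5, 6, 7] gives [2, 3, 1, 1, 1, 2, 2]; set D = diag(2, 3, 1, 1, 1, 2, 2) and form L = D - A. L is symmetric positive semidefinite, so every eigenvalue is real and nonnegative. The single zero eigenvalue shows the graph is connected. The largest eigenvalue, 4.4142, is at most the vertex count 7.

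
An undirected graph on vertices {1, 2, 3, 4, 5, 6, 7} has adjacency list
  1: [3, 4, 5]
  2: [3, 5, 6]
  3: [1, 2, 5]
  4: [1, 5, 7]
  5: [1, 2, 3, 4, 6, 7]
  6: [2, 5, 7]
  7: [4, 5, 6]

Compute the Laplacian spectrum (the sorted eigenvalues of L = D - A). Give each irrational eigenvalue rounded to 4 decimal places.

With the vertex order [1, 2, 3, 4, 5, 6, 7], the degrees are [3, 3, 3, 3, 6, 3, 3], giving D = diag(3, 3, 3, 3, 6, 3, 3) and L = D - A. Since every row of L sums to 0, the all-ones vector is in the kernel and 0 is an eigenvalue. The single zero eigenvalue shows the graph is connected. There is one zero in the spectrum, matching the 1 component.

[0, 2, 2, 4, 4, 5, 7]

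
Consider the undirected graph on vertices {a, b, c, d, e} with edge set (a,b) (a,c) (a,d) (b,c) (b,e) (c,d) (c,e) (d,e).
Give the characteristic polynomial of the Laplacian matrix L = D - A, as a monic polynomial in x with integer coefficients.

x^5 - 16x^4 + 94x^3 - 240x^2 + 225x

Each diagonal entry of L is the vertex degree and each off-diagonal entry is -1 where an edge is present, 0 otherwise; in the order [a, b, c, d, e] the diagonal is [3, 3, 4, 3, 3]. Computing det(xI - L) by cofactor expansion (or equivalently via sum-over-permutations) gives x^5 - 16x^4 + 94x^3 - 240x^2 + 225x. The coefficient of x^4 equals -trace(L) = -16, matching the sum of degrees.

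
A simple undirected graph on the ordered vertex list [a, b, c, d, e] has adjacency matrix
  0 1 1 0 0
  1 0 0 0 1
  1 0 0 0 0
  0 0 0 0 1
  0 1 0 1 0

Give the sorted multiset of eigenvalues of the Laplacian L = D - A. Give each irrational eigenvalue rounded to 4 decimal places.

Reading degrees in the order [a, b, c, d, e] gives [2, 2, 1, 1, 2]; set D = diag(2, 2, 1, 1, 2) and form L = D - A. The multiplicity of 0 as a Laplacian eigenvalue equals the number of connected components. The single zero eigenvalue shows the graph is connected.

[0, 0.3820, 1.3820, 2.6180, 3.6180]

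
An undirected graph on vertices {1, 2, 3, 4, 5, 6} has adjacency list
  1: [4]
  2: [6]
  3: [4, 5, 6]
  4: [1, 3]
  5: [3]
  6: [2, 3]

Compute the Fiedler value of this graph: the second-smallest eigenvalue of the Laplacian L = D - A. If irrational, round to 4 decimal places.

0.3820

Each diagonal entry of L is the vertex degree and each off-diagonal entry is -1 where an edge is present, 0 otherwise; in the order [1, 2, 3, 4, 5, 6] the diagonal is [1, 1, 3, 2, 1, 2]. Computing the eigenvalues of L and sorting gives [0, 0.3820, 0.6972, 2, 2.6180, 4.3028]. The Fiedler value lambda_2 = 0.3820 is strictly positive, so the graph is connected. The eigenvalues sum to 10, which equals trace(L) = 2|E|. There is one zero in the spectrum, matching the 1 component.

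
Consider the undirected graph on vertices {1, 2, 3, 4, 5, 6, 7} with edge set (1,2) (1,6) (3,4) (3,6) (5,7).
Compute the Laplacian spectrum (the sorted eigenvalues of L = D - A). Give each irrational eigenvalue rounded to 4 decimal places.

[0, 0, 0.3820, 1.3820, 2, 2.6180, 3.6180]

With the vertex order [1, 2, 3, 4, 5, 6, 7], the degrees are [2, 1, 2, 1, 1, 2, 1], giving D = diag(2, 1, 2, 1, 1, 2, 1) and L = D - A. L is symmetric positive semidefinite, so every eigenvalue is real and nonnegative. The 2 zero eigenvalues correspond to the 2 connected components. The eigenvalues sum to 10, which equals trace(L) = 2|E|. The largest eigenvalue, 3.6180, is at most the vertex count 7.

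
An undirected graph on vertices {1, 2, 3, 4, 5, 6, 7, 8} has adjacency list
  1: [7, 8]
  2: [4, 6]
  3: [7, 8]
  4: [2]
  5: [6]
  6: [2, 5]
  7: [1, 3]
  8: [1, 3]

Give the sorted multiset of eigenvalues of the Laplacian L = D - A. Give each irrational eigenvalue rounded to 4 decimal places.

[0, 0, 0.5858, 2, 2, 2, 3.4142, 4]

With the vertex order [1, 2, 3, 4, 5, 6, 7, 8], the degrees are [2, 2, 2, 1, 1, 2, 2, 2], giving D = diag(2, 2, 2, 1, 1, 2, 2, 2) and L = D - A. Diagonalising L (or applying a numerical eigensolver to the 8x8 matrix) gives the spectrum above. The 2 zero eigenvalues correspond to the 2 connected components. There are 2 zeros in the spectrum, matching the 2 components. The eigenvalues sum to 14, which equals trace(L) = 2|E|.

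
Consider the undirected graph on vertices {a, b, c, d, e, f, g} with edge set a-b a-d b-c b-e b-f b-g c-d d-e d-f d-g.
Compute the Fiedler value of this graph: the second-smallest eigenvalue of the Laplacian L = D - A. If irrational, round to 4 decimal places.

2

Each diagonal entry of L is the vertex degree and each off-diagonal entry is -1 where an edge is present, 0 otherwise; in the order [a, b, c, d, e, f, g] the diagonal is [2, 5, 2, 5, 2, 2, 2]. Computing the eigenvalues of L and sorting gives [0, 2, 2, 2, 2, 5, 7]. The Fiedler value lambda_2 = 2 is strictly positive, so the graph is connected. The largest eigenvalue, 7, is at most the vertex count 7.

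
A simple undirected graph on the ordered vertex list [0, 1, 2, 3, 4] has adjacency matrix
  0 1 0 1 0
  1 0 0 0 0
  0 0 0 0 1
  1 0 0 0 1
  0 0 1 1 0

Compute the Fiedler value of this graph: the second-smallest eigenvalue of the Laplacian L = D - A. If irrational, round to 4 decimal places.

Reading degrees in the order [0, 1, 2, 3, 4] gives [2, 1, 1, 2, 2]; set D = diag(2, 1, 1, 2, 2) and form L = D - A. The sorted Laplacian eigenvalues are [0, 0.3820, 1.3820, 2.6180, 3.6180]; the algebraic connectivity is the second entry, 0.3820. There is one zero in the spectrum, matching the 1 component.

0.3820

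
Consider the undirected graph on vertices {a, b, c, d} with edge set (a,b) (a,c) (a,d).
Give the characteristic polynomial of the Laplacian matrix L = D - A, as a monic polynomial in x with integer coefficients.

x^4 - 6x^3 + 9x^2 - 4x

Reading degrees in the order [a, b, c, d] gives [3, 1, 1, 1]; set D = diag(3, 1, 1, 1) and form L = D - A. Computing det(xI - L) by cofactor expansion (or equivalently via sum-over-permutations) gives x^4 - 6x^3 + 9x^2 - 4x. The coefficient of x^3 equals -trace(L) = -6, matching the sum of degrees.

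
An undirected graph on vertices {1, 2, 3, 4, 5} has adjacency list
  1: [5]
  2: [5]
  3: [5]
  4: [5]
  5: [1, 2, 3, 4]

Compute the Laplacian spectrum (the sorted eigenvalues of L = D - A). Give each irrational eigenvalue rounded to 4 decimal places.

[0, 1, 1, 1, 5]

Reading degrees in the order [1, 2, 3, 4, 5] gives [1, 1, 1, 1, 4]; set D = diag(1, 1, 1, 1, 4) and form L = D - A. Since every row of L sums to 0, the all-ones vector is in the kernel and 0 is an eigenvalue. The single zero eigenvalue shows the graph is connected. The eigenvalues sum to 8, which equals trace(L) = 2|E|. By the matrix-tree theorem the graph has (1/5) * product of the nonzero eigenvalues = 1 spanning tree.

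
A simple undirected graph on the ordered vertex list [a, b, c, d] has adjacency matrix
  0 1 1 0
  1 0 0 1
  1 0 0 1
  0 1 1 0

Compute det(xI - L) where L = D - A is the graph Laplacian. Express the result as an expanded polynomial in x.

Each diagonal entry of L is the vertex degree and each off-diagonal entry is -1 where an edge is present, 0 otherwise; in the order [a, b, c, d] the diagonal is [2, 2, 2, 2]. L has integer entries, so p(x) = det(xI - L) has integer coefficients. Expanding the determinant yields x^4 - 8x^3 + 20x^2 - 16x. Since p(0) = det(-L) = 0, x divides p(x). The largest eigenvalue, 4, is at most the vertex count 4.

x^4 - 8x^3 + 20x^2 - 16x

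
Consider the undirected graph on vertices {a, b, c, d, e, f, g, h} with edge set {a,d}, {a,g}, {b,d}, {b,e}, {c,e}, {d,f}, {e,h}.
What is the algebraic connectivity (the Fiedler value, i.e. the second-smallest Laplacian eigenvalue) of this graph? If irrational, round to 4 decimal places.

0.2137

Each diagonal entry of L is the vertex degree and each off-diagonal entry is -1 where an edge is present, 0 otherwise; in the order [a, b, c, d, e, f, g, h] the diagonal is [2, 2, 1, 3, 3, 1, 1, 1]. Computing the eigenvalues of L and sorting gives [0, 0.2137, 0.6177, 1, 1.4977, 2.3537, 3.8408, 4.4763]. The Fiedler value lambda_2 = 0.2137 is strictly positive, so the graph is connected. By the matrix-tree theorem the graph has (1/8) * product of the nonzero eigenvalues = 1 spanning tree.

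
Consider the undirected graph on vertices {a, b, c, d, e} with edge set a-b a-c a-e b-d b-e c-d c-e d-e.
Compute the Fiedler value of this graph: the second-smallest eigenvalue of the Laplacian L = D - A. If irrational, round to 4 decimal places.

3

Reading degrees in the order [a, b, c, d, e] gives [3, 3, 3, 3, 4]; set D = diag(3, 3, 3, 3, 4) and form L = D - A. The sorted Laplacian eigenvalues are [0, 3, 3, 5, 5]; the algebraic connectivity is the second entry, 3. The largest eigenvalue, 5, is at most the vertex count 5.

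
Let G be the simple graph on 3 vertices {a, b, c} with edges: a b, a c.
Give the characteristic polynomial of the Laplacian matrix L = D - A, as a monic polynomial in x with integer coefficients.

Each diagonal entry of L is the vertex degree and each off-diagonal entry is -1 where an edge is present, 0 otherwise; in the order [a, b, c] the diagonal is [2, 1, 1]. The eigenvalues of L are [0, 1, 3]; the characteristic polynomial is the product of (x - lambda_i), which multiplies out to x^3 - 4x^2 + 3x. Since p(0) = det(-L) = 0, x divides p(x). The eigenvalues sum to 4, which equals trace(L) = 2|E|.

x^3 - 4x^2 + 3x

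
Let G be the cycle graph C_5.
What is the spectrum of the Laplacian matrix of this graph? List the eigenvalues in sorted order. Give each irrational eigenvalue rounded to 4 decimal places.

The graph has 5 vertices and degree multiset [2, 2, 2, 2, 2]; D is the diagonal matrix of degrees and L = D - A. Diagonalising L (or applying a numerical eigensolver to the 5x5 matrix) gives the spectrum above. The single zero eigenvalue shows the graph is connected. The eigenvalues sum to 10, which equals trace(L) = 2|E|.

[0, 1.3820, 1.3820, 3.6180, 3.6180]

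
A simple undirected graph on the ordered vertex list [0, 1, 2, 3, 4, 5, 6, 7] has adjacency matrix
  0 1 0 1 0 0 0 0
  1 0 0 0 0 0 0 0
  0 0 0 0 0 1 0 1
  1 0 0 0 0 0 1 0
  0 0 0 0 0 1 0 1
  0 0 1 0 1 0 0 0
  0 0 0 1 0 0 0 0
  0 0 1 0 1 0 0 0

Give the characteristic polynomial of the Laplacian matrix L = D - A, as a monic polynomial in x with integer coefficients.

x^8 - 14x^7 + 78x^6 - 220x^5 + 328x^4 - 240x^3 + 64x^2

Reading degrees in the order [0, 1, 2, 3, 4, 5, 6, 7] gives [2, 1, 2, 2, 2, 2, 1, 2]; set D = diag(2, 1, 2, 2, 2, 2, 1, 2) and form L = D - A. L has integer entries, so p(x) = det(xI - L) has integer coefficients. Expanding the determinant yields x^8 - 14x^7 + 78x^6 - 220x^5 + 328x^4 - 240x^3 + 64x^2. Since p(0) = det(-L) = 0, x divides p(x). The eigenvalues sum to 14, which equals trace(L) = 2|E|. The largest eigenvalue, 4, is at most the vertex count 8.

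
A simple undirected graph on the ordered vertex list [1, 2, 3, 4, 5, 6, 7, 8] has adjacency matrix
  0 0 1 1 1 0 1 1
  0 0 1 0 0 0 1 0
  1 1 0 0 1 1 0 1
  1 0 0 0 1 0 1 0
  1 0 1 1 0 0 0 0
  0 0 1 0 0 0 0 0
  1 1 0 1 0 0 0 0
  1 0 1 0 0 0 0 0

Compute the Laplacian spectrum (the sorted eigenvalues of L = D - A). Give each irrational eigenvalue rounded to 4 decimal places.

Reading degrees in the order [1, 2, 3, 4, 5, 6, 7, 8] gives [5, 2, 5, 3, 3, 1, 3, 2]; set D = diag(5, 2, 5, 3, 3, 1, 3, 2) and form L = D - A. Diagonalising L (or applying a numerical eigensolver to the 8x8 matrix) gives the spectrum above. By the matrix-tree theorem the graph has (1/8) * product of the nonzero eigenvalues = 166 spanning trees.

[0, 0.8859, 1.6097, 1.8879, 3.0229, 4.4411, 5.6538, 6.4988]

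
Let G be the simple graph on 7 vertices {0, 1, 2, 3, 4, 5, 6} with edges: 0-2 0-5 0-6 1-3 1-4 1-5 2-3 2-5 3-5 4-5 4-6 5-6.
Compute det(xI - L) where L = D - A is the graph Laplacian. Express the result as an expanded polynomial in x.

x^7 - 24x^6 + 231x^5 - 1140x^4 + 3036x^3 - 4128x^2 + 2240x

Each diagonal entry of L is the vertex degree and each off-diagonal entry is -1 where an edge is present, 0 otherwise; in the order [0, 1, 2, 3, 4, 5, 6] the diagonal is [3, 3, 3, 3, 3, 6, 3]. Computing det(xI - L) by cofactor expansion (or equivalently via sum-over-permutations) gives x^7 - 24x^6 + 231x^5 - 1140x^4 + 3036x^3 - 4128x^2 + 2240x. Since p(0) = det(-L) = 0, x divides p(x). By the matrix-tree theorem the graph has (1/7) * product of the nonzero eigenvalues = 320 spanning trees. The largest eigenvalue, 7, is at most the vertex count 7.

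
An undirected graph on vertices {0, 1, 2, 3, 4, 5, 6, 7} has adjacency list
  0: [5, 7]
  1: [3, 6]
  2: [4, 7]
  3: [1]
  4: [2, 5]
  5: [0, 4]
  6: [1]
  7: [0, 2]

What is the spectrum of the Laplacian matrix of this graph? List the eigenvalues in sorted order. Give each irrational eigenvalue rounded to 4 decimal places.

[0, 0, 1, 1.3820, 1.3820, 3, 3.6180, 3.6180]

Each diagonal entry of L is the vertex degree and each off-diagonal entry is -1 where an edge is present, 0 otherwise; in the order [0, 1, 2, 3, 4, 5, 6, 7] the diagonal is [2, 2, 2, 1, 2, 2, 1, 2]. L is symmetric positive semidefinite, so every eigenvalue is real and nonnegative. The 2 zero eigenvalues correspond to the 2 connected components. The eigenvalues sum to 14, which equals trace(L) = 2|E|.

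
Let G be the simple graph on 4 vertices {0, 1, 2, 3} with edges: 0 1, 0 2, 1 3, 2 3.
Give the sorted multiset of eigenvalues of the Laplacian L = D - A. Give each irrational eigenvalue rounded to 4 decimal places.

With the vertex order [0, 1, 2, 3], the degrees are [2, 2, 2, 2], giving D = diag(2, 2, 2, 2) and L = D - A. L is symmetric positive semidefinite, so every eigenvalue is real and nonnegative. There is one zero in the spectrum, matching the 1 component. By the matrix-tree theorem the graph has (1/4) * product of the nonzero eigenvalues = 4 spanning trees.

[0, 2, 2, 4]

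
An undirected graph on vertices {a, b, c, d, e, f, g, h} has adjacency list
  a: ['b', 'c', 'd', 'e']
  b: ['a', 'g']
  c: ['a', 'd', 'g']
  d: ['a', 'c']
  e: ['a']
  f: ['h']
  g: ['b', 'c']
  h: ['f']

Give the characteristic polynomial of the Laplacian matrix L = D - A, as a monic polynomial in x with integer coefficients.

x^8 - 16x^7 + 100x^6 - 312x^5 + 512x^4 - 418x^3 + 132x^2

Reading degrees in the order [a, b, c, d, e, f, g, h] gives [4, 2, 3, 2, 1, 1, 2, 1]; set D = diag(4, 2, 3, 2, 1, 1, 2, 1) and form L = D - A. Computing det(xI - L) by cofactor expansion (or equivalently via sum-over-permutations) gives x^8 - 16x^7 + 100x^6 - 312x^5 + 512x^4 - 418x^3 + 132x^2. The constant term is 0 because L is singular (the all-ones vector lies in its kernel). There are 2 zeros in the spectrum, matching the 2 components.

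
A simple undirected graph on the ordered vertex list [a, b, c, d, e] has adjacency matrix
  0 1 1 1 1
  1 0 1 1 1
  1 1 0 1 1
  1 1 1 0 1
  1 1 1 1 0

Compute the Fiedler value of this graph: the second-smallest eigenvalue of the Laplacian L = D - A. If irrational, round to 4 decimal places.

Reading degrees in the order [a, b, c, d, e] gives [4, 4, 4, 4, 4]; set D = diag(4, 4, 4, 4, 4) and form L = D - A. The sorted Laplacian eigenvalues are [0, 5, 5, 5, 5]; the algebraic connectivity is the second entry, 5. The largest eigenvalue, 5, is at most the vertex count 5.

5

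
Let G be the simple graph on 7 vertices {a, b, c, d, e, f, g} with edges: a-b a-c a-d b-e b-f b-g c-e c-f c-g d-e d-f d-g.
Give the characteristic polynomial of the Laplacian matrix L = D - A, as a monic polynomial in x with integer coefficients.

x^7 - 24x^6 + 234x^5 - 1192x^4 + 3357x^3 - 4968x^2 + 3024x

Reading degrees in the order [a, b, c, d, e, f, g] gives [3, 4, 4, 4, 3, 3, 3]; set D = diag(3, 4, 4, 4, 3, 3, 3) and form L = D - A. The eigenvalues of L are [0, 3, 3, 3, 4, 4, 7]; the characteristic polynomial is the product of (x - lambda_i), which multiplies out to x^7 - 24x^6 + 234x^5 - 1192x^4 + 3357x^3 - 4968x^2 + 3024x. The coefficient of x^6 equals -trace(L) = -24, matching the sum of degrees. By the matrix-tree theorem the graph has (1/7) * product of the nonzero eigenvalues = 432 spanning trees. There is one zero in the spectrum, matching the 1 component.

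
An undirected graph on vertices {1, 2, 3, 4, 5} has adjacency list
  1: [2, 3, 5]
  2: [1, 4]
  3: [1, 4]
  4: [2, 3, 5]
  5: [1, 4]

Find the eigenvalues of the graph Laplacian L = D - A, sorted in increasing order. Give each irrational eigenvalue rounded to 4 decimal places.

Each diagonal entry of L is the vertex degree and each off-diagonal entry is -1 where an edge is present, 0 otherwise; in the order [1, 2, 3, 4, 5] the diagonal is [3, 2, 2, 3, 2]. Since every row of L sums to 0, the all-ones vector is in the kernel and 0 is an eigenvalue. By the matrix-tree theorem the graph has (1/5) * product of the nonzero eigenvalues = 12 spanning trees. The largest eigenvalue, 5, is at most the vertex count 5.

[0, 2, 2, 3, 5]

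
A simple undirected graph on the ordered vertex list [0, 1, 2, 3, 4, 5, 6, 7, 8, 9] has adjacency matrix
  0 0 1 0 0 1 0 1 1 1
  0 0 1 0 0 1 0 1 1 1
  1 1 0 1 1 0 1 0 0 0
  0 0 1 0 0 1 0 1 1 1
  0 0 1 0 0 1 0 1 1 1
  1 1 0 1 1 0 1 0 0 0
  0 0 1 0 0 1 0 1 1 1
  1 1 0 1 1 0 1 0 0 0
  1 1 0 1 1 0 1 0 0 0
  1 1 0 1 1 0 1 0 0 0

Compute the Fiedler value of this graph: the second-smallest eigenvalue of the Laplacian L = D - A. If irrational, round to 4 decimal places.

5

Each diagonal entry of L is the vertex degree and each off-diagonal entry is -1 where an edge is present, 0 otherwise; in the order [0, 1, 2, 3, 4, 5, 6, 7, 8, 9] the diagonal is [5, 5, 5, 5, 5, 5, 5, 5, 5, 5]. The sorted Laplacian eigenvalues are [0, 5, 5, 5, 5, 5, 5, 5, 5, 10]; the algebraic connectivity is the second entry, 5. The largest eigenvalue, 10, is at most the vertex count 10.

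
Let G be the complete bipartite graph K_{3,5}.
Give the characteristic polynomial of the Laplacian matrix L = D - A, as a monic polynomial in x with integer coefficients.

x^8 - 30x^7 + 375x^6 - 2540x^5 + 10095x^4 - 23598x^3 + 30105x^2 - 16200x

The graph has 8 vertices and degree multiset [5, 5, 5, 3, 3, 3, 3, 3]; D is the diagonal matrix of degrees and L = D - A. L has integer entries, so p(x) = det(xI - L) has integer coefficients. Expanding the determinant yields x^8 - 30x^7 + 375x^6 - 2540x^5 + 10095x^4 - 23598x^3 + 30105x^2 - 16200x. The constant term is 0 because L is singular (the all-ones vector lies in its kernel). The eigenvalues sum to 30, which equals trace(L) = 2|E|.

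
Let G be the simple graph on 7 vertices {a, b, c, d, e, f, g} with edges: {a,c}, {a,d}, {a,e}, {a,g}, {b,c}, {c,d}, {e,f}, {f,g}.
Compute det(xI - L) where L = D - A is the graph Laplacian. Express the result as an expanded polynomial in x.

Reading degrees in the order [a, b, c, d, e, f, g] gives [4, 1, 3, 2, 2, 2, 2]; set D = diag(4, 1, 3, 2, 2, 2, 2) and form L = D - A. Computing det(xI - L) by cofactor expansion (or equivalently via sum-over-permutations) gives x^7 - 16x^6 + 99x^5 - 300x^4 + 462x^3 - 334x^2 + 84x. The constant term is 0 because L is singular (the all-ones vector lies in its kernel). The largest eigenvalue, 5.3136, is at most the vertex count 7.

x^7 - 16x^6 + 99x^5 - 300x^4 + 462x^3 - 334x^2 + 84x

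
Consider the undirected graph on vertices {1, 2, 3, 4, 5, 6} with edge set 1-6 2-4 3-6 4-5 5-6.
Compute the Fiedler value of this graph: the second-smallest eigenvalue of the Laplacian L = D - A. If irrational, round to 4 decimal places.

Reading degrees in the order [1, 2, 3, 4, 5, 6] gives [1, 1, 1, 2, 2, 3]; set D = diag(1, 1, 1, 2, 2, 3) and form L = D - A. The smallest Laplacian eigenvalue is always 0. The next one, lambda_2 = 0.3249, measures how hard the graph is to disconnect: larger values mean better connectivity. The largest eigenvalue, 4.2143, is at most the vertex count 6. The eigenvalues sum to 10, which equals trace(L) = 2|E|.

0.3249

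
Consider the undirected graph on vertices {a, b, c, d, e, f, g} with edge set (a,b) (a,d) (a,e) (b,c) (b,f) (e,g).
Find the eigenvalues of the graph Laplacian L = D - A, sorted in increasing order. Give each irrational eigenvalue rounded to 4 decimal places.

Each diagonal entry of L is the vertex degree and each off-diagonal entry is -1 where an edge is present, 0 otherwise; in the order [a, b, c, d, e, f, g] the diagonal is [3, 3, 1, 1, 2, 1, 1]. Since every row of L sums to 0, the all-ones vector is in the kernel and 0 is an eigenvalue. The single zero eigenvalue shows the graph is connected. There is one zero in the spectrum, matching the 1 component. The largest eigenvalue, 4.6287, is at most the vertex count 7.

[0, 0.3217, 0.6802, 1, 2.1397, 3.2297, 4.6287]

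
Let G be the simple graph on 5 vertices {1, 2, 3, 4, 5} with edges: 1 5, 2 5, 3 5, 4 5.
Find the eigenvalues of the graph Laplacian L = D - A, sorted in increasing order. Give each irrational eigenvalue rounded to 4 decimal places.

With the vertex order [1, 2, 3, 4, 5], the degrees are [1, 1, 1, 1, 4], giving D = diag(1, 1, 1, 1, 4) and L = D - A. Since every row of L sums to 0, the all-ones vector is in the kernel and 0 is an eigenvalue. The largest eigenvalue, 5, is at most the vertex count 5.

[0, 1, 1, 1, 5]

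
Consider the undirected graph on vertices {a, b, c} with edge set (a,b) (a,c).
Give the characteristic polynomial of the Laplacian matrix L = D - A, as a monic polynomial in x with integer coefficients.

x^3 - 4x^2 + 3x

Each diagonal entry of L is the vertex degree and each off-diagonal entry is -1 where an edge is present, 0 otherwise; in the order [a, b, c] the diagonal is [2, 1, 1]. Computing det(xI - L) by cofactor expansion (or equivalently via sum-over-permutations) gives x^3 - 4x^2 + 3x. The constant term is 0 because L is singular (the all-ones vector lies in its kernel). By the matrix-tree theorem the graph has (1/3) * product of the nonzero eigenvalues = 1 spanning tree. The eigenvalues sum to 4, which equals trace(L) = 2|E|.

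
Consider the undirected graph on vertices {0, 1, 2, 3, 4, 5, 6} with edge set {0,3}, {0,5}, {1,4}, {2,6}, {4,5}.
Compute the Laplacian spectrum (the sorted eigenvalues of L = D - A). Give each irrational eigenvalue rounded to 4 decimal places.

Reading degrees in the order [0, 1, 2, 3, 4, 5, 6] gives [2, 1, 1, 1, 2, 2, 1]; set D = diag(2, 1, 1, 1, 2, 2, 1) and form L = D - A. Diagonalising L (or applying a numerical eigensolver to the 7x7 matrix) gives the spectrum above. The 2 zero eigenvalues correspond to the 2 connected components. The eigenvalues sum to 10, which equals trace(L) = 2|E|.

[0, 0, 0.3820, 1.3820, 2, 2.6180, 3.6180]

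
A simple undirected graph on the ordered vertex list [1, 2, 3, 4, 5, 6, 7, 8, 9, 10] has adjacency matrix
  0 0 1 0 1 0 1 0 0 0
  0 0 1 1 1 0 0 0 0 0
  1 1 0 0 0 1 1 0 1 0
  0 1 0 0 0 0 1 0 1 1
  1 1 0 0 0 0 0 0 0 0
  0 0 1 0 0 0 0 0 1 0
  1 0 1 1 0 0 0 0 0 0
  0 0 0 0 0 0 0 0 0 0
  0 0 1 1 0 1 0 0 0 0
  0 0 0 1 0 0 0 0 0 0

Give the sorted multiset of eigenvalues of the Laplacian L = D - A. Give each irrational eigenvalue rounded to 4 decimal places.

[0, 0, 0.7767, 1.1344, 2.1294, 2.6316, 3.5339, 4.1287, 5.0991, 6.5662]

Reading degrees in the order [1, 2, 3, 4, 5, 6, 7, 8, 9, 10] gives [3, 3, 5, 4, 2, 2, 3, 0, 3, 1]; set D = diag(3, 3, 5, 4, 2, 2, 3, 0, 3, 1) and form L = D - A. L is symmetric positive semidefinite, so every eigenvalue is real and nonnegative. The 2 zero eigenvalues correspond to the 2 connected components. The largest eigenvalue, 6.5662, is at most the vertex count 10. There are 2 zeros in the spectrum, matching the 2 components.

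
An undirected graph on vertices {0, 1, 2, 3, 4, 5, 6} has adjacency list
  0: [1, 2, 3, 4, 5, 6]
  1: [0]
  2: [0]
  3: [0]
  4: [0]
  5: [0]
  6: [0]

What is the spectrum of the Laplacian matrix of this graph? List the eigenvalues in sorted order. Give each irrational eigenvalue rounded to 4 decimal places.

Each diagonal entry of L is the vertex degree and each off-diagonal entry is -1 where an edge is present, 0 otherwise; in the order [0, 1, 2, 3, 4, 5, 6] the diagonal is [6, 1, 1, 1, 1, 1, 1]. L is symmetric positive semidefinite, so every eigenvalue is real and nonnegative. The single zero eigenvalue shows the graph is connected. There is one zero in the spectrum, matching the 1 component.

[0, 1, 1, 1, 1, 1, 7]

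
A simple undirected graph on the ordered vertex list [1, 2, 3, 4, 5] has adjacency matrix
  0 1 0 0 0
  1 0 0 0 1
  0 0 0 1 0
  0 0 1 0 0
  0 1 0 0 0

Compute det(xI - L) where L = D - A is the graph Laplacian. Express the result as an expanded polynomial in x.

Reading degrees in the order [1, 2, 3, 4, 5] gives [1, 2, 1, 1, 1]; set D = diag(1, 2, 1, 1, 1) and form L = D - A. L has integer entries, so p(x) = det(xI - L) has integer coefficients. Expanding the determinant yields x^5 - 6x^4 + 11x^3 - 6x^2. Since p(0) = det(-L) = 0, x divides p(x).

x^5 - 6x^4 + 11x^3 - 6x^2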